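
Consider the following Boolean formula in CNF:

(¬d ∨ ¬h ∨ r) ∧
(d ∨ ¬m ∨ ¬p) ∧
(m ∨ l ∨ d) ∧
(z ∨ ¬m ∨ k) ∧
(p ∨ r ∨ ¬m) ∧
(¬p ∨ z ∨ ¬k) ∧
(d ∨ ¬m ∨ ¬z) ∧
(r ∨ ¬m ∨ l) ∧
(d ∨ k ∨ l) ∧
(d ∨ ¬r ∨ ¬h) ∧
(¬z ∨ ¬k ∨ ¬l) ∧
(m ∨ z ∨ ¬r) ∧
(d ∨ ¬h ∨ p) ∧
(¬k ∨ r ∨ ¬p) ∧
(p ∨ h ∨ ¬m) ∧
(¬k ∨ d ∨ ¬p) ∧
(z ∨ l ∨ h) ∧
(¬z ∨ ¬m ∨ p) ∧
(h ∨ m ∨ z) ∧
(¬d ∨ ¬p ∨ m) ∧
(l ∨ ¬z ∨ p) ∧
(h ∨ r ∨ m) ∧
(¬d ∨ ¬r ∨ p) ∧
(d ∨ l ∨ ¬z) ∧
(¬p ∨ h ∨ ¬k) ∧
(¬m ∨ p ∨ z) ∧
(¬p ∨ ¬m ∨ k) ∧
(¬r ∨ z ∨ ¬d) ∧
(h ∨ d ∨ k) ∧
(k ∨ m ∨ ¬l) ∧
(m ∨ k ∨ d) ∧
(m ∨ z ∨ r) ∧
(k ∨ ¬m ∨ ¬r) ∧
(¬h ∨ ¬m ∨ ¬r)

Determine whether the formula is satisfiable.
No

No, the formula is not satisfiable.

No assignment of truth values to the variables can make all 34 clauses true simultaneously.

The formula is UNSAT (unsatisfiable).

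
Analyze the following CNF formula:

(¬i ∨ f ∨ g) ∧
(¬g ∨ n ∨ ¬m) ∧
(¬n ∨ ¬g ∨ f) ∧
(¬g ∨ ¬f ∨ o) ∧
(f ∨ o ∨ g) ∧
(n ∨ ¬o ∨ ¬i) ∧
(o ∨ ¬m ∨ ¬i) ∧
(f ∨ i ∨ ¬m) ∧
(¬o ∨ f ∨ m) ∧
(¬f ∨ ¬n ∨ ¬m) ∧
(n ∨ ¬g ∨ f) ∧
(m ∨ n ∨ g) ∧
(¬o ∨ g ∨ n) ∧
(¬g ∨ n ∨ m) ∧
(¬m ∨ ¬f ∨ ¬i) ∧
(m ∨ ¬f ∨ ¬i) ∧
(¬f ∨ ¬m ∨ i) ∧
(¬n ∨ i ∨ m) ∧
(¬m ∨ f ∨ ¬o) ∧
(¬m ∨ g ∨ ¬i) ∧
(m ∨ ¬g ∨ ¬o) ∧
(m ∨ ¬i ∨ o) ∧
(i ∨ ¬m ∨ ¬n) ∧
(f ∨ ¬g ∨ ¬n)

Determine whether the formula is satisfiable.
No

No, the formula is not satisfiable.

No assignment of truth values to the variables can make all 24 clauses true simultaneously.

The formula is UNSAT (unsatisfiable).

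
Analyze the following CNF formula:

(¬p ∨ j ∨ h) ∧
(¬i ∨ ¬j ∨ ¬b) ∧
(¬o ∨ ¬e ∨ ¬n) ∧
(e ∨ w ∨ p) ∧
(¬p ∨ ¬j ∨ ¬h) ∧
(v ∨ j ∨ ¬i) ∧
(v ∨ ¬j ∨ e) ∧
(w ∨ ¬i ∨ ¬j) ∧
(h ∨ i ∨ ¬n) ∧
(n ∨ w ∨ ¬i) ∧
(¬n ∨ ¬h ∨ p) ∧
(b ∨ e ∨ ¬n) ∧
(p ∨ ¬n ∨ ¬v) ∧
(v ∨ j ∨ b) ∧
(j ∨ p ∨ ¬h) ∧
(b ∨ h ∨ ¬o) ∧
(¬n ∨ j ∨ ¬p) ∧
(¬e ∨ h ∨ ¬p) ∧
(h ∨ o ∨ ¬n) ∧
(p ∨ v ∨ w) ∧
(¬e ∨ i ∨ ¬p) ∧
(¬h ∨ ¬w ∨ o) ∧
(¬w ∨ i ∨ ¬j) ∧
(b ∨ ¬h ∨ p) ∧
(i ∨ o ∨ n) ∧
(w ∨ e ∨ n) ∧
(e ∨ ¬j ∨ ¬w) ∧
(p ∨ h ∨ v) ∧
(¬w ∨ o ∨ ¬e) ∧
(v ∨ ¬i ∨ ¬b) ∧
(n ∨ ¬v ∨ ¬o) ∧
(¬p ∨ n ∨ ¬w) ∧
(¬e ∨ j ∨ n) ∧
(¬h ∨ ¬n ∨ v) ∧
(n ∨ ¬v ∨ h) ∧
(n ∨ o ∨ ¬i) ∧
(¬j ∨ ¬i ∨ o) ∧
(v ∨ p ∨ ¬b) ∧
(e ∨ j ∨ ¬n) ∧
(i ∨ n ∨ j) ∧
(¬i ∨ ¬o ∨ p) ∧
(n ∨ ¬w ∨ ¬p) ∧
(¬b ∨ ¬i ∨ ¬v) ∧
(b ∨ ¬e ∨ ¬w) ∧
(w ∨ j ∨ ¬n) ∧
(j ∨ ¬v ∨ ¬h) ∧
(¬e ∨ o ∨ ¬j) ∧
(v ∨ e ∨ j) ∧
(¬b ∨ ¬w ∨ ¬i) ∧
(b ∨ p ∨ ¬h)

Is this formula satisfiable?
No

No, the formula is not satisfiable.

No assignment of truth values to the variables can make all 50 clauses true simultaneously.

The formula is UNSAT (unsatisfiable).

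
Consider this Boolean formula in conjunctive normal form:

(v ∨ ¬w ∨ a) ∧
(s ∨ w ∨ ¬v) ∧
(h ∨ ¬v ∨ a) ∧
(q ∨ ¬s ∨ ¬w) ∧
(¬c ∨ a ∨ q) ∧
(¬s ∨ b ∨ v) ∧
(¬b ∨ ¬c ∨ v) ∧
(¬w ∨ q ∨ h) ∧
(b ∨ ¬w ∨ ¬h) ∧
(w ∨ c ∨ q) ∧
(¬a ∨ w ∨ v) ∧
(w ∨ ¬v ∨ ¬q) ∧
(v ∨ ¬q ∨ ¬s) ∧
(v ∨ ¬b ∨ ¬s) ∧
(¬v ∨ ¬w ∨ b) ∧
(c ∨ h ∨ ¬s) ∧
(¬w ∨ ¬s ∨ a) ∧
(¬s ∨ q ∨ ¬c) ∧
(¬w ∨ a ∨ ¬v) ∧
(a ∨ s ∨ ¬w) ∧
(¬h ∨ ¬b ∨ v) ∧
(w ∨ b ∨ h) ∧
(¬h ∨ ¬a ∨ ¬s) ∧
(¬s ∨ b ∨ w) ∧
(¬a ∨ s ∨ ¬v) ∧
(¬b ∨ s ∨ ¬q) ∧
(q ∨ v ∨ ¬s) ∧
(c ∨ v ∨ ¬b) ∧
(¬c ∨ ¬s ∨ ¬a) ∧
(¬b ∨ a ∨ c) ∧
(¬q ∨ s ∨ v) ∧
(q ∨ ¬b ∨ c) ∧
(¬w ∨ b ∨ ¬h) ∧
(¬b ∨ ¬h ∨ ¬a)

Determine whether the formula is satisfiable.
No

No, the formula is not satisfiable.

No assignment of truth values to the variables can make all 34 clauses true simultaneously.

The formula is UNSAT (unsatisfiable).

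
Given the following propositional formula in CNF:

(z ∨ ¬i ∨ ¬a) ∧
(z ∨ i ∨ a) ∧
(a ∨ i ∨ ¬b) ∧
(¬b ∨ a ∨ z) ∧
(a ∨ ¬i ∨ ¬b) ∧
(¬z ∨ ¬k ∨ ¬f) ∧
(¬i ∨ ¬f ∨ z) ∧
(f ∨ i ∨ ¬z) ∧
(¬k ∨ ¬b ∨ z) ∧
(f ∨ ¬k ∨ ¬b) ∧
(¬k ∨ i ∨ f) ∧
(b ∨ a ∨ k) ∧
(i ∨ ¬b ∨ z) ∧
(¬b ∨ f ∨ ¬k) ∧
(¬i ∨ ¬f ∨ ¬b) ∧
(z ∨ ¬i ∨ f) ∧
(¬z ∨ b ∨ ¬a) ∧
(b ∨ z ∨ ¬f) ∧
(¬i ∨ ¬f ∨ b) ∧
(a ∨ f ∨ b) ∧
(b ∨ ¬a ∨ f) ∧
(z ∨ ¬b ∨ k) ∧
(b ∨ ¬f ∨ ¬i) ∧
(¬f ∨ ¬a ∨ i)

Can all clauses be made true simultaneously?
Yes

Yes, the formula is satisfiable.

One satisfying assignment is: k=False, z=True, b=True, f=False, a=True, i=True

Verification: With this assignment, all 24 clauses evaluate to true.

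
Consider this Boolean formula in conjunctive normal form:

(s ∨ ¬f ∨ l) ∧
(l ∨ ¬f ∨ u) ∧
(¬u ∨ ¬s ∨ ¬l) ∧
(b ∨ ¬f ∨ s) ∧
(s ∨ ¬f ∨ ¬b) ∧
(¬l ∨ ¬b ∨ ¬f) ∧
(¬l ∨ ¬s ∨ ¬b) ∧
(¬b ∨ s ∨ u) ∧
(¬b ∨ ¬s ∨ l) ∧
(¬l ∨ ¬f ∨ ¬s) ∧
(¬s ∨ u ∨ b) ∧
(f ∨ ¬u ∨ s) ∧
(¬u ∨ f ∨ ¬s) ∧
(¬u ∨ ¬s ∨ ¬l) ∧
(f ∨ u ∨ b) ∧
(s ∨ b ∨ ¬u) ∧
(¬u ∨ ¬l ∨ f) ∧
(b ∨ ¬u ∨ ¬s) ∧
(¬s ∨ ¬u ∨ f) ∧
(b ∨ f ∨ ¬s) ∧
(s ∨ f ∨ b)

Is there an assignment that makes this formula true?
No

No, the formula is not satisfiable.

No assignment of truth values to the variables can make all 21 clauses true simultaneously.

The formula is UNSAT (unsatisfiable).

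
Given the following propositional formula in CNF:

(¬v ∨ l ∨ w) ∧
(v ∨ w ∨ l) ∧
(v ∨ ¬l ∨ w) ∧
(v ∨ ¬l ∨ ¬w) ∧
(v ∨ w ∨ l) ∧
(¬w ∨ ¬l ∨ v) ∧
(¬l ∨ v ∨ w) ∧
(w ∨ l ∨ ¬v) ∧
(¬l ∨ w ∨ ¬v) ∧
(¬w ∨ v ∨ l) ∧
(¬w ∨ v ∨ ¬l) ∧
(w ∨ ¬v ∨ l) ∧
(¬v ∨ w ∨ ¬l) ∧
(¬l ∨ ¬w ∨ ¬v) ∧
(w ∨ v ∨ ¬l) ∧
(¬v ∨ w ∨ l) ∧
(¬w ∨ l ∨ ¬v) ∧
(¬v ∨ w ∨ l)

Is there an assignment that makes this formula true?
No

No, the formula is not satisfiable.

No assignment of truth values to the variables can make all 18 clauses true simultaneously.

The formula is UNSAT (unsatisfiable).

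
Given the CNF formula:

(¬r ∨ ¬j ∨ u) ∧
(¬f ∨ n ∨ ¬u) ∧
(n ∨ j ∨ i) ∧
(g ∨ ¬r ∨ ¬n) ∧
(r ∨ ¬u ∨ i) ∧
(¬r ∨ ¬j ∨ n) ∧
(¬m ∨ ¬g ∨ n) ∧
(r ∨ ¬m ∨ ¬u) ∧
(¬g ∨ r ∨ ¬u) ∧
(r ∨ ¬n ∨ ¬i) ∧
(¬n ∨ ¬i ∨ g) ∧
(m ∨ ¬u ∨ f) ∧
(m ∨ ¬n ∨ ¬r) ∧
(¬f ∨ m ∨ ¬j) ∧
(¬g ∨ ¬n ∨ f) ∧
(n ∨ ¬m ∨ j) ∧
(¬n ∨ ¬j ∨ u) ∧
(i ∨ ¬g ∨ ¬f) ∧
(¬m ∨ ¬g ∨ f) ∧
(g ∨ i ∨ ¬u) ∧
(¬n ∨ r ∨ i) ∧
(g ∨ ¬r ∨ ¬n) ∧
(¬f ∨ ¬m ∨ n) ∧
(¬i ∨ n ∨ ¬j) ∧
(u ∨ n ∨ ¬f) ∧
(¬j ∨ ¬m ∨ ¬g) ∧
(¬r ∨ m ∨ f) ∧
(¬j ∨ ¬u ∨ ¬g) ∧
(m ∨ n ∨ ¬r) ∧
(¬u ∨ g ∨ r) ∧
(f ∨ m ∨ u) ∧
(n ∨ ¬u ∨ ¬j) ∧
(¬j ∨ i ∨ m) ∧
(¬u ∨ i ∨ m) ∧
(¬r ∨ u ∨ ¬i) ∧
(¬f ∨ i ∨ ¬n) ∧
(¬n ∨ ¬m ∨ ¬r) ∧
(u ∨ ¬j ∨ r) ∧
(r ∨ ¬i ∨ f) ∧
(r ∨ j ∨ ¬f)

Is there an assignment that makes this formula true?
No

No, the formula is not satisfiable.

No assignment of truth values to the variables can make all 40 clauses true simultaneously.

The formula is UNSAT (unsatisfiable).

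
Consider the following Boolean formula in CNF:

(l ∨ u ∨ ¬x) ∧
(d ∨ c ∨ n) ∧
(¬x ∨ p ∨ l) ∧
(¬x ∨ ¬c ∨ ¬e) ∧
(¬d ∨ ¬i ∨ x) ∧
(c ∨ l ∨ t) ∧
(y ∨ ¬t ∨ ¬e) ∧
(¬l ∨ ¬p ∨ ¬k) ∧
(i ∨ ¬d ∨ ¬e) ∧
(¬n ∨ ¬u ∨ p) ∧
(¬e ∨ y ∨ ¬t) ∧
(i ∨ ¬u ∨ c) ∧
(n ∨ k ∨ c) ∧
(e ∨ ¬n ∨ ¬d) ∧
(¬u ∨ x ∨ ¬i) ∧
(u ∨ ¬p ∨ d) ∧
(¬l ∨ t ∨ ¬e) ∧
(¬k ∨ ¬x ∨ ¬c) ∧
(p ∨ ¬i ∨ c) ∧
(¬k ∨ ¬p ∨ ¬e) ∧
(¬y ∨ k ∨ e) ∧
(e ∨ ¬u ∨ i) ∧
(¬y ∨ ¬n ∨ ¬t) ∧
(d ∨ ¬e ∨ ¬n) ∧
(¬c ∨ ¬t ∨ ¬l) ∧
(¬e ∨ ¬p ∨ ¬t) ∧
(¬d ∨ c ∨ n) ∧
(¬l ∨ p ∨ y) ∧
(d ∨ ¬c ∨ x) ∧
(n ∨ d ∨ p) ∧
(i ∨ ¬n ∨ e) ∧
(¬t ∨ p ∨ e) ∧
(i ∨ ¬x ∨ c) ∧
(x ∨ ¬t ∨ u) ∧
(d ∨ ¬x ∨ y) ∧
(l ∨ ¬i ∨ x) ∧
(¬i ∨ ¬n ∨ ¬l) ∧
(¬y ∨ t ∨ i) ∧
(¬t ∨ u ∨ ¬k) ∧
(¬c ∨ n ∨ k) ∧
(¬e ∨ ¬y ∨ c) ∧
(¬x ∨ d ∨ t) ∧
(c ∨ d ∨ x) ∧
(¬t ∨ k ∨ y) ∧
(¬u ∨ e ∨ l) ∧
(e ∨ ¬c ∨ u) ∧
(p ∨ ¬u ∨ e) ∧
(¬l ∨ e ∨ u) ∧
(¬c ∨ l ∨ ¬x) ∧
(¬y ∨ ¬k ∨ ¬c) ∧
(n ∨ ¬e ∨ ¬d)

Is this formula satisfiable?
No

No, the formula is not satisfiable.

No assignment of truth values to the variables can make all 51 clauses true simultaneously.

The formula is UNSAT (unsatisfiable).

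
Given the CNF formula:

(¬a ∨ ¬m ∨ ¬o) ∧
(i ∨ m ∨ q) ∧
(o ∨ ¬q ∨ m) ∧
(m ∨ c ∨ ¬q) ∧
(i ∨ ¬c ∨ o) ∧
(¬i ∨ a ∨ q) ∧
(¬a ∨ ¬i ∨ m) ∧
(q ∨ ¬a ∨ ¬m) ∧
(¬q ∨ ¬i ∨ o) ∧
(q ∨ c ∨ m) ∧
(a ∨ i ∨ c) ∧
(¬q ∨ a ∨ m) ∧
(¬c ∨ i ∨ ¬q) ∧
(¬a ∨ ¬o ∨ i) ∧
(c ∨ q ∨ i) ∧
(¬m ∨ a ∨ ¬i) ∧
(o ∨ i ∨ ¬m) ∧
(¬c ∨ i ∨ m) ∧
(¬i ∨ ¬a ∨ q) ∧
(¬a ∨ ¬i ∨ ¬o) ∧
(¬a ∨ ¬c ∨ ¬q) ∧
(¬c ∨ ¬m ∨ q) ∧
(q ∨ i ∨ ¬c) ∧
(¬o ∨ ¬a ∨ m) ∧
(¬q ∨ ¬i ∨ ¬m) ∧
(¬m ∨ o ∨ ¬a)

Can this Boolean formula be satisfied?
No

No, the formula is not satisfiable.

No assignment of truth values to the variables can make all 26 clauses true simultaneously.

The formula is UNSAT (unsatisfiable).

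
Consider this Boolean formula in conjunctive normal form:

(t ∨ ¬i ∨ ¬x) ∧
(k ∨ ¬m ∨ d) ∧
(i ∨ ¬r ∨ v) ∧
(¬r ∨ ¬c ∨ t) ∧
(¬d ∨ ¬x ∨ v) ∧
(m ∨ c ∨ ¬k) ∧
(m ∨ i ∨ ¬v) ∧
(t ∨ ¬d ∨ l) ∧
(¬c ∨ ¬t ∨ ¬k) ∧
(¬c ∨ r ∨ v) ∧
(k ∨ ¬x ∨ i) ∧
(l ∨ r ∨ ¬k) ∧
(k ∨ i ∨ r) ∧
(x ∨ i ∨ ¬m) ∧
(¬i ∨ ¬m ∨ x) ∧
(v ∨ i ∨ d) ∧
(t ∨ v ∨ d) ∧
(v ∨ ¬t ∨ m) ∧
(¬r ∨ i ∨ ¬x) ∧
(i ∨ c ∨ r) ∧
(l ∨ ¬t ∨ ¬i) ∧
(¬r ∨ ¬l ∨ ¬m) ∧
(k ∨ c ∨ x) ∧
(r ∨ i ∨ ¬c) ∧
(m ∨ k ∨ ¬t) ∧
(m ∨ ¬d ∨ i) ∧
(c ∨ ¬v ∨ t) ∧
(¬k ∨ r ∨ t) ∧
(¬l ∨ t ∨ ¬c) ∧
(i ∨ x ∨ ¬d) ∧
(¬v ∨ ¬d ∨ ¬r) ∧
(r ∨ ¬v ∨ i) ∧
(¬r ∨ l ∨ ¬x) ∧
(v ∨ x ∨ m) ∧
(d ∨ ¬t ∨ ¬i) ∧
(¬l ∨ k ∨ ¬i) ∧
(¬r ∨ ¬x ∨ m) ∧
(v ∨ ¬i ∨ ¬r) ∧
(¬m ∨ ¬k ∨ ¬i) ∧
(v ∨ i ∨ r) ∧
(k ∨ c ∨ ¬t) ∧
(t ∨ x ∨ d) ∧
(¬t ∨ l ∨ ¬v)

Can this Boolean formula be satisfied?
No

No, the formula is not satisfiable.

No assignment of truth values to the variables can make all 43 clauses true simultaneously.

The formula is UNSAT (unsatisfiable).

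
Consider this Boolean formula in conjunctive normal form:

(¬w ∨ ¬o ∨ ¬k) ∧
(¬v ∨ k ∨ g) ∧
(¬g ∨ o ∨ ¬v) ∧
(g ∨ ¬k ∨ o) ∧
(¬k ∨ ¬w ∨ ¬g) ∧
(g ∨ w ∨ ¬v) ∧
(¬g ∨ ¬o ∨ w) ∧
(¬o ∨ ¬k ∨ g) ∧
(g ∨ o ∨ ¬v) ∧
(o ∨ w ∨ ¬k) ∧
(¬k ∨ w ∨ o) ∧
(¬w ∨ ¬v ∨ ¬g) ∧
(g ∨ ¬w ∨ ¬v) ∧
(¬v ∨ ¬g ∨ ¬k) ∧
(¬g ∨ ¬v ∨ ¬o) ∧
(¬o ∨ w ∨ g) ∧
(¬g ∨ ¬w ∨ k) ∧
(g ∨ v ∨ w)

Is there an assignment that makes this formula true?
Yes

Yes, the formula is satisfiable.

One satisfying assignment is: w=True, o=False, k=False, g=False, v=False

Verification: With this assignment, all 18 clauses evaluate to true.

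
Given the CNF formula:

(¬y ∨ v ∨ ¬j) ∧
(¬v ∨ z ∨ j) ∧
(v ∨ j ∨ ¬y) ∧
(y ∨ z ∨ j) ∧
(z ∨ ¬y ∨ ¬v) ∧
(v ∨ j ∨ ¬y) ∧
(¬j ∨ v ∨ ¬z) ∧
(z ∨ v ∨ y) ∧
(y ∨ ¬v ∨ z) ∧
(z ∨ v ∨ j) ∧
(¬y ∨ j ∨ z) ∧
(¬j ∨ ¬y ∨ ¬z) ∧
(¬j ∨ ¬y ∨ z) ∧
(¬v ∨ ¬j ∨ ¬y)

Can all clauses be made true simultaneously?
Yes

Yes, the formula is satisfiable.

One satisfying assignment is: v=True, y=False, z=True, j=True

Verification: With this assignment, all 14 clauses evaluate to true.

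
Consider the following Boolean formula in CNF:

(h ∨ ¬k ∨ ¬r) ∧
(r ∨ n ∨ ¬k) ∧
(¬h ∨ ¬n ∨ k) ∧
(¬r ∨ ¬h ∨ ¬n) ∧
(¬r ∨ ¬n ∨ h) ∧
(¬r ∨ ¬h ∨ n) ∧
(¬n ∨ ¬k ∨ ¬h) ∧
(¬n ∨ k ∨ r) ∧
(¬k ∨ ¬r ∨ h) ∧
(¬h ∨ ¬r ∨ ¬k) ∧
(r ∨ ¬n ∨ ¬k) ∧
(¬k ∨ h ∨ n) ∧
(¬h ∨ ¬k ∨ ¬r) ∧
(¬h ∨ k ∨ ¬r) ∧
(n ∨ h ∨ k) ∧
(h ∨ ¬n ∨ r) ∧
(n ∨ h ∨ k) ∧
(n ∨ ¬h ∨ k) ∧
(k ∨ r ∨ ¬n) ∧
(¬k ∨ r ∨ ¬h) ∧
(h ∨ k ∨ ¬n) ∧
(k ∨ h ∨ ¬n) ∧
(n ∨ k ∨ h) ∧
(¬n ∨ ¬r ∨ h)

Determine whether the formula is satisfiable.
No

No, the formula is not satisfiable.

No assignment of truth values to the variables can make all 24 clauses true simultaneously.

The formula is UNSAT (unsatisfiable).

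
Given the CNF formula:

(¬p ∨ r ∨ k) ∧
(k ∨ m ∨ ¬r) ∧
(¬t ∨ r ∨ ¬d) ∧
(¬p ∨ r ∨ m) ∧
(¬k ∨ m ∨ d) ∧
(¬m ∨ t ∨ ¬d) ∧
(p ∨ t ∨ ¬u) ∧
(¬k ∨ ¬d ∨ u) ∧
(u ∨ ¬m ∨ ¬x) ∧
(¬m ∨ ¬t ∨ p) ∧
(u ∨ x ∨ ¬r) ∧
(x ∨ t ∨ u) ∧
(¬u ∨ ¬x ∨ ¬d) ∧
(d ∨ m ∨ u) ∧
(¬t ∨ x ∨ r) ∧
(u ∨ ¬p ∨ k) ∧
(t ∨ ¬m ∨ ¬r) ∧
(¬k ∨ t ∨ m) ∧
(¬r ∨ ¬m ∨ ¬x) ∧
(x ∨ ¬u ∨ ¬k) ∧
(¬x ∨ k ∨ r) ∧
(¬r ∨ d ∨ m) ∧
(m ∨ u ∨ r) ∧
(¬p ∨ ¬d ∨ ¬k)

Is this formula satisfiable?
Yes

Yes, the formula is satisfiable.

One satisfying assignment is: k=False, u=True, t=True, d=False, x=False, m=True, r=True, p=True

Verification: With this assignment, all 24 clauses evaluate to true.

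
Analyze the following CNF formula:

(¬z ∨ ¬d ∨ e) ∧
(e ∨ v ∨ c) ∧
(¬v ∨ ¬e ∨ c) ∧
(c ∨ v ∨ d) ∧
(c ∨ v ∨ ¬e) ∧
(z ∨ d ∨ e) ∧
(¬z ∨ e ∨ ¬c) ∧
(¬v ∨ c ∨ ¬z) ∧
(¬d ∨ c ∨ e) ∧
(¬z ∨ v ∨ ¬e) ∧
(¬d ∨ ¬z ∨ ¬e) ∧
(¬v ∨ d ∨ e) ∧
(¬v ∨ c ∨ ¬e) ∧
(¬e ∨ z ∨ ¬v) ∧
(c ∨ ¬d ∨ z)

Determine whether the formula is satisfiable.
Yes

Yes, the formula is satisfiable.

One satisfying assignment is: v=False, e=False, c=True, d=True, z=False

Verification: With this assignment, all 15 clauses evaluate to true.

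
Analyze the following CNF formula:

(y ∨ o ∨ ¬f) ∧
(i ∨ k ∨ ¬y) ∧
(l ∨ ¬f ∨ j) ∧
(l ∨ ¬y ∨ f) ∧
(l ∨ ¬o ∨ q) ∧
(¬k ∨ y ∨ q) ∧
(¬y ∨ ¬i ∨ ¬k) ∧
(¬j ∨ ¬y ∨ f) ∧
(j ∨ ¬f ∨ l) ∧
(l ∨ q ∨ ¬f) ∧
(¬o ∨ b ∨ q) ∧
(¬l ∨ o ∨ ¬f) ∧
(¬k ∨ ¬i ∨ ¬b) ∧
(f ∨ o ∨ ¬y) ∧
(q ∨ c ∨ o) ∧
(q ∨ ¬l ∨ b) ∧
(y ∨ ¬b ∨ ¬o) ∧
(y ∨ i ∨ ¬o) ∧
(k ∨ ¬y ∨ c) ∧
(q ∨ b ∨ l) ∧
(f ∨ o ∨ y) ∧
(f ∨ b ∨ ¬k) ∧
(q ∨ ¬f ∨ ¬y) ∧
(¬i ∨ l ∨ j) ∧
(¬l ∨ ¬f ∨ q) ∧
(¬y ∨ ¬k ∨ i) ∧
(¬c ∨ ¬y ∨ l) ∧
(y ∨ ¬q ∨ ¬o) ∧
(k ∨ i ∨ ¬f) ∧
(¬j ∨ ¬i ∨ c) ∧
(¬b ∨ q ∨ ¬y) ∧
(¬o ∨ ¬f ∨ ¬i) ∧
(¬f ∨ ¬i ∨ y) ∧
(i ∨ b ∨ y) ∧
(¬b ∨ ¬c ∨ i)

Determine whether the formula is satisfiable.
Yes

Yes, the formula is satisfiable.

One satisfying assignment is: j=False, y=True, f=False, c=True, l=True, k=False, o=True, i=True, b=False, q=True

Verification: With this assignment, all 35 clauses evaluate to true.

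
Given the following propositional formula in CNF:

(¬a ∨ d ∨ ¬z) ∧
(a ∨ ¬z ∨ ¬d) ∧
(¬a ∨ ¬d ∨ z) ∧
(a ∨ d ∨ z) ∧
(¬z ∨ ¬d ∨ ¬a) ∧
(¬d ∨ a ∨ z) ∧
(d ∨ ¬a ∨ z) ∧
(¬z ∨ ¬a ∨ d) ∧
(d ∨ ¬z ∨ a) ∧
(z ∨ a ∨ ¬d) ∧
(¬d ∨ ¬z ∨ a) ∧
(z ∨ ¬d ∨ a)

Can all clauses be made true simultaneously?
No

No, the formula is not satisfiable.

No assignment of truth values to the variables can make all 12 clauses true simultaneously.

The formula is UNSAT (unsatisfiable).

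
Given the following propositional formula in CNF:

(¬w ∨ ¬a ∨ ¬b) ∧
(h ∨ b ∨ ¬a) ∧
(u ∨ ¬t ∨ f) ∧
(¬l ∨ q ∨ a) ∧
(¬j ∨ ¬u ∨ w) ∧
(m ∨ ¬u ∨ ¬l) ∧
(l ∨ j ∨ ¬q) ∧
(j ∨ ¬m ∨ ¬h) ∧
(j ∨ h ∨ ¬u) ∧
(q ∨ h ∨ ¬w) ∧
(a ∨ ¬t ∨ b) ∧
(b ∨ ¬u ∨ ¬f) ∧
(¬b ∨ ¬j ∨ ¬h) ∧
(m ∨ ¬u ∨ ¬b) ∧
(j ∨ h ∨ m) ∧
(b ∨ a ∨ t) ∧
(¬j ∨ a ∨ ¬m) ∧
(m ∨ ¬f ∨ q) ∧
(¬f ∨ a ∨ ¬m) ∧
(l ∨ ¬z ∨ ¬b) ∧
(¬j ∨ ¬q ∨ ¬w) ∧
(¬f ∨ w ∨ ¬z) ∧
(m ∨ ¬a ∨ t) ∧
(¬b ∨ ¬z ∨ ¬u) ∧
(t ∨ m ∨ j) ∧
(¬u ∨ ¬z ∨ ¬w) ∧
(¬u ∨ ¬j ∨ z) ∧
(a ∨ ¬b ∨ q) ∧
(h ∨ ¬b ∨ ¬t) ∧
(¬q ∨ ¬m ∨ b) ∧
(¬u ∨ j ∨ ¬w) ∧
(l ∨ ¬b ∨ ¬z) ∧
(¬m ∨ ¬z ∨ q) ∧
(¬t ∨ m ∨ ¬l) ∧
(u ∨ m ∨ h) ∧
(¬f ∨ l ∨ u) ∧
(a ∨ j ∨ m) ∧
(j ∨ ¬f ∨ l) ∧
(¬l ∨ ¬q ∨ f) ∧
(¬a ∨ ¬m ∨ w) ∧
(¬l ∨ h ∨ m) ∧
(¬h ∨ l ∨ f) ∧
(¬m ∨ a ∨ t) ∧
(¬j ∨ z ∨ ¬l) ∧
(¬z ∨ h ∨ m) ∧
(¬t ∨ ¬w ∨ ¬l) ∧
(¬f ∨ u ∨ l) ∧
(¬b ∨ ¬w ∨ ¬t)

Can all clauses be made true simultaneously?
No

No, the formula is not satisfiable.

No assignment of truth values to the variables can make all 48 clauses true simultaneously.

The formula is UNSAT (unsatisfiable).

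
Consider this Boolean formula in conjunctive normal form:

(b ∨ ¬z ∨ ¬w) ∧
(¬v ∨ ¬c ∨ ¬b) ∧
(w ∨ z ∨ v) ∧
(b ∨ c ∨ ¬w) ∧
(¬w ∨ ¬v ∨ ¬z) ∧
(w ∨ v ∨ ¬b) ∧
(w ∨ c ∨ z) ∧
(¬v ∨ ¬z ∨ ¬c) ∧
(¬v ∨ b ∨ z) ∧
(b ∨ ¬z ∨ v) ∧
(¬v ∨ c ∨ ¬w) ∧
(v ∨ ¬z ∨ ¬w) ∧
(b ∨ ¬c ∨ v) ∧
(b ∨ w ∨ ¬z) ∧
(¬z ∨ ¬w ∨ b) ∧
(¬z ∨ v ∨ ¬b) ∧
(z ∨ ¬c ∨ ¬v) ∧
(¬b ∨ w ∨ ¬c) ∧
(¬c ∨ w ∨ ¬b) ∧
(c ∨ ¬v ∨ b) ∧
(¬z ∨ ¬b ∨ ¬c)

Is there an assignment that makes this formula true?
Yes

Yes, the formula is satisfiable.

One satisfying assignment is: c=False, b=True, w=True, z=False, v=False

Verification: With this assignment, all 21 clauses evaluate to true.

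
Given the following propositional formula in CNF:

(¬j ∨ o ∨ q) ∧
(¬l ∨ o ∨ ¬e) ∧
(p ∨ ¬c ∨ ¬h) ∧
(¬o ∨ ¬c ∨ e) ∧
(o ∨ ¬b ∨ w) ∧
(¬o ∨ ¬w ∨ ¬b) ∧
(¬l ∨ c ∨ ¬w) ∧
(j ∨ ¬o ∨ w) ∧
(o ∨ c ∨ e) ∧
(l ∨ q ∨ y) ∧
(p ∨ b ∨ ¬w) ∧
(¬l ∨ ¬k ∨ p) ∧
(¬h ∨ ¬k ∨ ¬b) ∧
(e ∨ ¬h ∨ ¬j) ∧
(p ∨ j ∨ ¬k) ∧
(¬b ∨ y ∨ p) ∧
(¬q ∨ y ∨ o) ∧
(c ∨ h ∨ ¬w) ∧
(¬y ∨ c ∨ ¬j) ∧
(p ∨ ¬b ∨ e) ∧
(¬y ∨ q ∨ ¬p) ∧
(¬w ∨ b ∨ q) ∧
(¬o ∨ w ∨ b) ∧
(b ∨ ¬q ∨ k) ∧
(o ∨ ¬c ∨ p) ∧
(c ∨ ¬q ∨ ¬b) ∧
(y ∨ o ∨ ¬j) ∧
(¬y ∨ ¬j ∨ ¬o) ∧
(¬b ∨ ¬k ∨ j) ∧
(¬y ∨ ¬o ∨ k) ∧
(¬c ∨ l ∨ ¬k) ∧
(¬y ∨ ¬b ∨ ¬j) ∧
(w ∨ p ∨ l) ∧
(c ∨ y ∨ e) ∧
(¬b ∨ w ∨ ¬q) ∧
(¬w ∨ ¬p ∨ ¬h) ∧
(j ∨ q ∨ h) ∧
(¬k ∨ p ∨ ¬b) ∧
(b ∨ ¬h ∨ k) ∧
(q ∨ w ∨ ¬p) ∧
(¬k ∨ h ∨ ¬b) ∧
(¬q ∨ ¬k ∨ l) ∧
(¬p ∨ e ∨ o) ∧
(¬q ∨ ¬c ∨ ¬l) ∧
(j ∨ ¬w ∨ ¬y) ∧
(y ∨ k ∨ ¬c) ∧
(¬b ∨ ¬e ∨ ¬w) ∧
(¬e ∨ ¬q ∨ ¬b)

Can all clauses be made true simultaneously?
No

No, the formula is not satisfiable.

No assignment of truth values to the variables can make all 48 clauses true simultaneously.

The formula is UNSAT (unsatisfiable).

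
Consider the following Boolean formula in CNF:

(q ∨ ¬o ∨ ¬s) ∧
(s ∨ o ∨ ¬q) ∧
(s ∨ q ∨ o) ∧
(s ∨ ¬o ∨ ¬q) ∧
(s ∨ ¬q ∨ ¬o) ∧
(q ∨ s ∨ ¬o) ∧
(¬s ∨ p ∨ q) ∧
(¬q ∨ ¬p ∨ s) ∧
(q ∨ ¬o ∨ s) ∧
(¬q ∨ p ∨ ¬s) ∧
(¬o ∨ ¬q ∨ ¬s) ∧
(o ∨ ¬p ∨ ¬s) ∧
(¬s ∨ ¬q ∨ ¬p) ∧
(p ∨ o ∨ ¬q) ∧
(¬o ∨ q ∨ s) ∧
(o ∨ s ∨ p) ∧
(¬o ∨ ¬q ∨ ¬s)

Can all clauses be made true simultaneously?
No

No, the formula is not satisfiable.

No assignment of truth values to the variables can make all 17 clauses true simultaneously.

The formula is UNSAT (unsatisfiable).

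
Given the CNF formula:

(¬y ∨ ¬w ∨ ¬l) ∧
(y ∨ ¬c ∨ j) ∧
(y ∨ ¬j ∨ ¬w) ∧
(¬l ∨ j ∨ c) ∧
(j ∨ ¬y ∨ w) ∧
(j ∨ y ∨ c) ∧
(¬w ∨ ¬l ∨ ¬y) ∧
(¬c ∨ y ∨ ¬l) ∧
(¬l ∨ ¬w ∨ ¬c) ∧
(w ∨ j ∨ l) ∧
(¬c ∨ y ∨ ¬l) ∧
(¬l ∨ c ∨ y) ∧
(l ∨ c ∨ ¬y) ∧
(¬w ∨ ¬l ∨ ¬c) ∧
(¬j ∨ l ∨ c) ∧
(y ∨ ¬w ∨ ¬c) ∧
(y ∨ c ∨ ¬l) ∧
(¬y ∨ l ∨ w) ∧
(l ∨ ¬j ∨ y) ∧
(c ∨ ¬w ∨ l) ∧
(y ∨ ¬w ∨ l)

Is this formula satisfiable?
Yes

Yes, the formula is satisfiable.

One satisfying assignment is: c=False, j=True, y=True, l=True, w=False

Verification: With this assignment, all 21 clauses evaluate to true.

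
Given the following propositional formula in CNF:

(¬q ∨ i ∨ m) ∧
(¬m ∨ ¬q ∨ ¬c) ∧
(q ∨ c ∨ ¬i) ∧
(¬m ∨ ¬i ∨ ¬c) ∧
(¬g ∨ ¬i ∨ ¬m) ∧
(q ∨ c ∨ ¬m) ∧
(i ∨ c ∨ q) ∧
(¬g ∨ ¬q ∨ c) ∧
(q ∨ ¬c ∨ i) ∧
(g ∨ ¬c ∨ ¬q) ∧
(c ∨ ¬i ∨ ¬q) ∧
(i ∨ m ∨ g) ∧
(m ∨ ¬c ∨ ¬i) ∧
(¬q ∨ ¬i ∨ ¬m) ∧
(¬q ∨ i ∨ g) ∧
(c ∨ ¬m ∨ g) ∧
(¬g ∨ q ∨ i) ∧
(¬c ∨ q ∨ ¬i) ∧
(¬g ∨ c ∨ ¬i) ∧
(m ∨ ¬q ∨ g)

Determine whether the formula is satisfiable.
No

No, the formula is not satisfiable.

No assignment of truth values to the variables can make all 20 clauses true simultaneously.

The formula is UNSAT (unsatisfiable).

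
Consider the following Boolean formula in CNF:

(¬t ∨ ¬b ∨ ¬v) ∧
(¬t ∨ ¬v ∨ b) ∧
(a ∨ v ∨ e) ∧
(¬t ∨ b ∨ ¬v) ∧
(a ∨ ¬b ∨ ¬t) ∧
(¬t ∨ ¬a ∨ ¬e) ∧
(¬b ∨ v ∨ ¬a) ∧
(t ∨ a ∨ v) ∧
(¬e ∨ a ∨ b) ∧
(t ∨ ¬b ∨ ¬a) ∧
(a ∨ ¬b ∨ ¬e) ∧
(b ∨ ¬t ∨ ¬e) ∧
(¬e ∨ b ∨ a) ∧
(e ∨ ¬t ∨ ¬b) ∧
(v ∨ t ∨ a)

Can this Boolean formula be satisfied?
Yes

Yes, the formula is satisfiable.

One satisfying assignment is: e=False, a=False, t=False, b=False, v=True

Verification: With this assignment, all 15 clauses evaluate to true.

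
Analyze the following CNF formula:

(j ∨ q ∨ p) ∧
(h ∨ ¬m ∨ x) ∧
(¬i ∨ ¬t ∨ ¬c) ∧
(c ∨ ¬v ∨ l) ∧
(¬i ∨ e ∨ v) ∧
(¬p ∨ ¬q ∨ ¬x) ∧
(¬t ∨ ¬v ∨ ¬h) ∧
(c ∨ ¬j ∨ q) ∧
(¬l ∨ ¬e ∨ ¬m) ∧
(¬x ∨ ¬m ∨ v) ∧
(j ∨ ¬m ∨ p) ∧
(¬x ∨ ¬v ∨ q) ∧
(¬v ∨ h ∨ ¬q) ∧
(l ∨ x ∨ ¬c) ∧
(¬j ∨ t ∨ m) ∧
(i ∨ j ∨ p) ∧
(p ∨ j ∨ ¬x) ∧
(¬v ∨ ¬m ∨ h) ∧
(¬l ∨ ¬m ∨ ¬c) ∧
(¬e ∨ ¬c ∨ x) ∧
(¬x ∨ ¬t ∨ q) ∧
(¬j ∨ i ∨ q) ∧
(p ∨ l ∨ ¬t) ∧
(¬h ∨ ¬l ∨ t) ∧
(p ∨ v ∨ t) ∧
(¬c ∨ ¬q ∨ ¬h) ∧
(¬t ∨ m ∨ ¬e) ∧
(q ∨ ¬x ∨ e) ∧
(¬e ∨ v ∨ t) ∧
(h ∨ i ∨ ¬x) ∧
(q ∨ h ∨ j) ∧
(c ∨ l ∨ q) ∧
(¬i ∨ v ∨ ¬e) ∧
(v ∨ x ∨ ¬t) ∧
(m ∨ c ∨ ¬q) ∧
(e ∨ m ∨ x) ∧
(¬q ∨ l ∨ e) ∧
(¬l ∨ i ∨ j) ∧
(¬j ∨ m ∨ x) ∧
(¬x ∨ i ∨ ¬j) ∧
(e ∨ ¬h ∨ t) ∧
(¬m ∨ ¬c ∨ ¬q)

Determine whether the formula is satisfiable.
No

No, the formula is not satisfiable.

No assignment of truth values to the variables can make all 42 clauses true simultaneously.

The formula is UNSAT (unsatisfiable).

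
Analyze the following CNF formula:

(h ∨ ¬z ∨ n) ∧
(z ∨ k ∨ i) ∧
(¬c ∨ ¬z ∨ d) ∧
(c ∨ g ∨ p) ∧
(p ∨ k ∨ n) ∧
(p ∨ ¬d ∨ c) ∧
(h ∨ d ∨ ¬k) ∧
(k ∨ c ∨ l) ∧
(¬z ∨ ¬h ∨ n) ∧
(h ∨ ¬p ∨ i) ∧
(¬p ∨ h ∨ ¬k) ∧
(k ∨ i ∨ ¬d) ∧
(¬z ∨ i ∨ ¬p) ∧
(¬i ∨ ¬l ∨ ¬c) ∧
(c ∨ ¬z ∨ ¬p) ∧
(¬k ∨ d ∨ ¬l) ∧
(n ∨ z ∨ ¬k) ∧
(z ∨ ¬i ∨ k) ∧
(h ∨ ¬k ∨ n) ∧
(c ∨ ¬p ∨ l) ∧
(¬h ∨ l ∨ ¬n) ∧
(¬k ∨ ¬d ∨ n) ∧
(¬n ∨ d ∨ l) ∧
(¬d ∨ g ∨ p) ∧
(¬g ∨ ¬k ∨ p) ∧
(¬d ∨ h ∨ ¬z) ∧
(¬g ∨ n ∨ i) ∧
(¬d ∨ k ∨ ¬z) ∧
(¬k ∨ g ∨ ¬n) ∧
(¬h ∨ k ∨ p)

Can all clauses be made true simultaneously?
Yes

Yes, the formula is satisfiable.

One satisfying assignment is: z=True, p=False, d=False, k=False, l=True, n=True, g=True, i=True, c=False, h=False

Verification: With this assignment, all 30 clauses evaluate to true.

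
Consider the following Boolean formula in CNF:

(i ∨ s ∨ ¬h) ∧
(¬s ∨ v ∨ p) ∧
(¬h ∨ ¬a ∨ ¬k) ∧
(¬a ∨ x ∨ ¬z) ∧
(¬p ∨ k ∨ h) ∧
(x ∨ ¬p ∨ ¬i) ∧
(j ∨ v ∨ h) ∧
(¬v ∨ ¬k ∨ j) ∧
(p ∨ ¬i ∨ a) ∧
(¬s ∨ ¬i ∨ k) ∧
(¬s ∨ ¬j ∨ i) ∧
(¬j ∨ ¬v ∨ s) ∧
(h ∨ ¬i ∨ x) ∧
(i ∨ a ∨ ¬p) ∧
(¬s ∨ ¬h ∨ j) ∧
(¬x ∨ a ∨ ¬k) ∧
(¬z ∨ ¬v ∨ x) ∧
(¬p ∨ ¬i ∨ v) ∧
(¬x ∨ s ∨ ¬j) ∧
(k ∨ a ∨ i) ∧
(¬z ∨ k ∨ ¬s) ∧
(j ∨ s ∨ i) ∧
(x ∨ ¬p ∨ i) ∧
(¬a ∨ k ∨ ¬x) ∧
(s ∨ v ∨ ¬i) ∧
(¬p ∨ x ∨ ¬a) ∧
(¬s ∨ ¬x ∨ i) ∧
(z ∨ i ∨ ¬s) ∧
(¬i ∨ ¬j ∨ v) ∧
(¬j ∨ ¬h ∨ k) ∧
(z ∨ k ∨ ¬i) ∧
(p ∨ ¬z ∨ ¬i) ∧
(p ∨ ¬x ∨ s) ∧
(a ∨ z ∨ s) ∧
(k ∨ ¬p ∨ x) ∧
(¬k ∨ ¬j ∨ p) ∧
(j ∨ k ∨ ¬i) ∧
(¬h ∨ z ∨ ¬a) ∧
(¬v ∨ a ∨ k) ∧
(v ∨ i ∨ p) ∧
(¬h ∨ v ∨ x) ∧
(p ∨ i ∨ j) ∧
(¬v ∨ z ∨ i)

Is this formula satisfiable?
Yes

Yes, the formula is satisfiable.

One satisfying assignment is: z=False, a=True, h=False, s=True, v=True, i=True, p=True, k=True, x=True, j=True

Verification: With this assignment, all 43 clauses evaluate to true.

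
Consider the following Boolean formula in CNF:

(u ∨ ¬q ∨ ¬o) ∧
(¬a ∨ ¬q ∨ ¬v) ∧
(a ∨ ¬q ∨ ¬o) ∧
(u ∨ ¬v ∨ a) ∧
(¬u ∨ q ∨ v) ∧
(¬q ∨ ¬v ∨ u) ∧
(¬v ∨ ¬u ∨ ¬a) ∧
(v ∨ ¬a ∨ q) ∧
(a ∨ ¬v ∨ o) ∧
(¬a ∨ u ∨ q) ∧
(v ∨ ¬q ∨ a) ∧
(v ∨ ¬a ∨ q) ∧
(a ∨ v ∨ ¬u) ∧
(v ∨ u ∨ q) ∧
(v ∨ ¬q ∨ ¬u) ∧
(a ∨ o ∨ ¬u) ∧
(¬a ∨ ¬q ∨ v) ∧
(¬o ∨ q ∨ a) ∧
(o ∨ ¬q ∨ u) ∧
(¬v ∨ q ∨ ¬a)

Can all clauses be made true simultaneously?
No

No, the formula is not satisfiable.

No assignment of truth values to the variables can make all 20 clauses true simultaneously.

The formula is UNSAT (unsatisfiable).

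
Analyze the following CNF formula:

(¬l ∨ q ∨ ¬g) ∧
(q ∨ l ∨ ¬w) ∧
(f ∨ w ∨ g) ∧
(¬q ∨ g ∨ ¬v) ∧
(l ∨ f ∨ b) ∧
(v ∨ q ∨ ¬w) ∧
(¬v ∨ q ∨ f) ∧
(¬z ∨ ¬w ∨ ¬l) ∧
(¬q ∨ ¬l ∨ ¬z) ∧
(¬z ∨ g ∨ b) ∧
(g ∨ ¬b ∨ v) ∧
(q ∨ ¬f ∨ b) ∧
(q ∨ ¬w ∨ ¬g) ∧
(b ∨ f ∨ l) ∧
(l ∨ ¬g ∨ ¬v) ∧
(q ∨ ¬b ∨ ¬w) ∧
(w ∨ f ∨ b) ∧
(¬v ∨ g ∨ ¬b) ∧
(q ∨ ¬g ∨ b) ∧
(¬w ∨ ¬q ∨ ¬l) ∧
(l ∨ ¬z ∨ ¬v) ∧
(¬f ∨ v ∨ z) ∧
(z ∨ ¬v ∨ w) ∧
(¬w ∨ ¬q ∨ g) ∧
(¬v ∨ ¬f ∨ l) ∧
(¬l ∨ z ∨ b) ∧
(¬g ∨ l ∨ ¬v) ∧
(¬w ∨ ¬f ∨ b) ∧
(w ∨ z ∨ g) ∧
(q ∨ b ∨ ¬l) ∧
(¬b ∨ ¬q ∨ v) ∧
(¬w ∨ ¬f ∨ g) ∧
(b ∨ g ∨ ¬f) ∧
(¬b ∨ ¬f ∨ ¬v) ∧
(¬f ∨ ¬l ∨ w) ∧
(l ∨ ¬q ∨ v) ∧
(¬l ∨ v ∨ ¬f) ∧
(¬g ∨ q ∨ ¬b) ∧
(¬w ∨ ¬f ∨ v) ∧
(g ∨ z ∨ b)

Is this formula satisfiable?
No

No, the formula is not satisfiable.

No assignment of truth values to the variables can make all 40 clauses true simultaneously.

The formula is UNSAT (unsatisfiable).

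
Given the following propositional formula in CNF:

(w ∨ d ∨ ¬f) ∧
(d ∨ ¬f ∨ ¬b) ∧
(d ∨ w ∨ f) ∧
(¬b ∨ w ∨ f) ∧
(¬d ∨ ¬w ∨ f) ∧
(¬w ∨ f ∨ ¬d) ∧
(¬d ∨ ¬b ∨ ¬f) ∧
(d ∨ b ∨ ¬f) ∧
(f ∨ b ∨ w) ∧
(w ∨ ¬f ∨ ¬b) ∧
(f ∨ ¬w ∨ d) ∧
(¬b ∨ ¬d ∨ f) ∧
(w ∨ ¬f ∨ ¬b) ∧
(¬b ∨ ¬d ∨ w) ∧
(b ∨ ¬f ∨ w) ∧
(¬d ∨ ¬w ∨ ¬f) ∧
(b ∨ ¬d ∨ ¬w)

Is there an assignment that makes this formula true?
No

No, the formula is not satisfiable.

No assignment of truth values to the variables can make all 17 clauses true simultaneously.

The formula is UNSAT (unsatisfiable).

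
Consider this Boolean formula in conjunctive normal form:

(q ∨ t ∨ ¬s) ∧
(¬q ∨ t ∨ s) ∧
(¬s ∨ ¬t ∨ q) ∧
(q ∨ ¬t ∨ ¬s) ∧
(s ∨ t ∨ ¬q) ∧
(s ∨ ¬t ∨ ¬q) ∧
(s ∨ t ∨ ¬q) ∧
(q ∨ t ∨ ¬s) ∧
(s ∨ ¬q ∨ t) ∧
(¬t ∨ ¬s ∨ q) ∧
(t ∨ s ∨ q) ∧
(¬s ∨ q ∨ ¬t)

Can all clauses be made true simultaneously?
Yes

Yes, the formula is satisfiable.

One satisfying assignment is: t=True, s=False, q=False

Verification: With this assignment, all 12 clauses evaluate to true.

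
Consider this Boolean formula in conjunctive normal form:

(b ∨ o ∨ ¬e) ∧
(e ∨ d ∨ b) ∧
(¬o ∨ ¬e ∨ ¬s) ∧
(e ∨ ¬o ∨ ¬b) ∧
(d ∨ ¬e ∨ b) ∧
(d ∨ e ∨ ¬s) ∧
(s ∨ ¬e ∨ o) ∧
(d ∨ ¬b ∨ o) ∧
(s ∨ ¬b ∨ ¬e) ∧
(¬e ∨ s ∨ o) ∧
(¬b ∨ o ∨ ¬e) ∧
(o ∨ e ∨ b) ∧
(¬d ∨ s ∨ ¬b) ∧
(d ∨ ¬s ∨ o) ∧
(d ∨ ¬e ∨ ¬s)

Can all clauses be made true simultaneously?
Yes

Yes, the formula is satisfiable.

One satisfying assignment is: d=True, s=True, e=False, b=True, o=False

Verification: With this assignment, all 15 clauses evaluate to true.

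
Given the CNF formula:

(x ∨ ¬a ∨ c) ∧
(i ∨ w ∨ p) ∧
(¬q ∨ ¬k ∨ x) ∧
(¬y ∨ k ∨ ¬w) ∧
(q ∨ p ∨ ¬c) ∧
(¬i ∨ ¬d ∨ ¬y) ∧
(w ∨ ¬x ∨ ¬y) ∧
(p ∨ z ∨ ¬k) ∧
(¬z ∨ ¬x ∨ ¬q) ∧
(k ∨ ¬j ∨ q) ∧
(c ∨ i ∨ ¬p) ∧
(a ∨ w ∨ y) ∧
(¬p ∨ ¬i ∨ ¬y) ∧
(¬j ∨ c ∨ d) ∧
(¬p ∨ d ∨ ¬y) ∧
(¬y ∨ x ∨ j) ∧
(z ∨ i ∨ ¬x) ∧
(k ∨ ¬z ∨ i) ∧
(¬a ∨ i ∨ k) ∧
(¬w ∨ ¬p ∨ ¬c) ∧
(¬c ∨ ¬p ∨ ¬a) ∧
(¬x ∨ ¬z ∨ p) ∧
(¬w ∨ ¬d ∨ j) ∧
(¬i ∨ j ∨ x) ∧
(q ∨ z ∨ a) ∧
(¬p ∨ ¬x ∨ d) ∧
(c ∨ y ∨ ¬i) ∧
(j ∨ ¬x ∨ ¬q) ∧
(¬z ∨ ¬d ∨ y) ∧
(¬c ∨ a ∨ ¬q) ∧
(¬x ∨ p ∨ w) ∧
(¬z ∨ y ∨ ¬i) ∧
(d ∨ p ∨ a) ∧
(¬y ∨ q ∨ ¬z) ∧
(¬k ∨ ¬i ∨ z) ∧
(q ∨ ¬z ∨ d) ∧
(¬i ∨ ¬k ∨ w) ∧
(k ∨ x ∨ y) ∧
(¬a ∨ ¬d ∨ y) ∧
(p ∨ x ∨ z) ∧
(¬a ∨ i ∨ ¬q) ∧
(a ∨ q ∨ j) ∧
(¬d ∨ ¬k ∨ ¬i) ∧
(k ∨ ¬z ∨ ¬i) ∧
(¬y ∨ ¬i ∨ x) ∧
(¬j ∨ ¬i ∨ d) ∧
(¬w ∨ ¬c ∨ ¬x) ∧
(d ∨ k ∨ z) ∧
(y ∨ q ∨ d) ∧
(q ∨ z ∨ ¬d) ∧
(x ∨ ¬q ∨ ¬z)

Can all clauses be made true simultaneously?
No

No, the formula is not satisfiable.

No assignment of truth values to the variables can make all 51 clauses true simultaneously.

The formula is UNSAT (unsatisfiable).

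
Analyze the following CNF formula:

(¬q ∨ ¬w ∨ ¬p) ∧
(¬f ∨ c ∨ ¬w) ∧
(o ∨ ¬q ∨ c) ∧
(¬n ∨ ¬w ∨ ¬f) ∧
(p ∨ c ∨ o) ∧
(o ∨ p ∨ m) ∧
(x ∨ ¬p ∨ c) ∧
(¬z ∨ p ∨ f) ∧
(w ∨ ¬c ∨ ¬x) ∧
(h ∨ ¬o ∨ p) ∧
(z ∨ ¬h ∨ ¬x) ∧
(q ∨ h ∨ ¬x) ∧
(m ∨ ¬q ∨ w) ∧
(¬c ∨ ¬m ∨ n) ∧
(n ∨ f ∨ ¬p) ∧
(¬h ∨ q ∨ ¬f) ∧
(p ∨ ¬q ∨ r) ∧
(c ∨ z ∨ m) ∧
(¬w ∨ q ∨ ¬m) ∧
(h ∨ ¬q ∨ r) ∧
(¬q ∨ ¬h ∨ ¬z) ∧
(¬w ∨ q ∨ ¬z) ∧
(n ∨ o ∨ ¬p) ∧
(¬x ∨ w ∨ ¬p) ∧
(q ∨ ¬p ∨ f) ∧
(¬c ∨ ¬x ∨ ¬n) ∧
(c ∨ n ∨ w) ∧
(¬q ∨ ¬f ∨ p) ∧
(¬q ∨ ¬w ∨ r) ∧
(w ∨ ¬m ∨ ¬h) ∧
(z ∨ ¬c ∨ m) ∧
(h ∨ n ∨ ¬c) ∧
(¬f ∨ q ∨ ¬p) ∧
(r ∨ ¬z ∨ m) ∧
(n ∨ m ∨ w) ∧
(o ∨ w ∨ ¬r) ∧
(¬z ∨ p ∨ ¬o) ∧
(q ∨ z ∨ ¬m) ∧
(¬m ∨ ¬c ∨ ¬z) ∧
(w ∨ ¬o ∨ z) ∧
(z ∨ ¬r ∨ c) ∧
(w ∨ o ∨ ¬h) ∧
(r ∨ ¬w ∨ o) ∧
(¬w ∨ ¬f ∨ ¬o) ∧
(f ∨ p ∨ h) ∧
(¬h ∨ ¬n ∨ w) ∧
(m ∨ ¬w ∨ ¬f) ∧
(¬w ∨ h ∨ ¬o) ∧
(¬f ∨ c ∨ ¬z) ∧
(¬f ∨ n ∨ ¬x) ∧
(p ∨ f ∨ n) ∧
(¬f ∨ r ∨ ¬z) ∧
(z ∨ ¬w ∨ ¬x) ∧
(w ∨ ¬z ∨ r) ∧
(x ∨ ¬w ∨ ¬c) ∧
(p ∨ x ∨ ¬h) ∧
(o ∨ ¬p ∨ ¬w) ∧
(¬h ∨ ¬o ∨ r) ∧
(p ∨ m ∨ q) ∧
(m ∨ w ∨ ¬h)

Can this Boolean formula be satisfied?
No

No, the formula is not satisfiable.

No assignment of truth values to the variables can make all 60 clauses true simultaneously.

The formula is UNSAT (unsatisfiable).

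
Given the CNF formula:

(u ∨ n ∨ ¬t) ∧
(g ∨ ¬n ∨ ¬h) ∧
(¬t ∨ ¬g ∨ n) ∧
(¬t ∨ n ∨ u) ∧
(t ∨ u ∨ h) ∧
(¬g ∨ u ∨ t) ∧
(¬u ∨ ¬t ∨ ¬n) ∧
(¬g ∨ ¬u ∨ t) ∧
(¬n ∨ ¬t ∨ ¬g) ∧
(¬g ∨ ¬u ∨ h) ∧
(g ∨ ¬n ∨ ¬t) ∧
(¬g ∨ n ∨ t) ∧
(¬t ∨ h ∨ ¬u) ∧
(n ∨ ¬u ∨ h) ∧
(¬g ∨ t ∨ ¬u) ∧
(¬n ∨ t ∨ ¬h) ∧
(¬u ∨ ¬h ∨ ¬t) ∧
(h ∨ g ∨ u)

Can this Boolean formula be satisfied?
Yes

Yes, the formula is satisfiable.

One satisfying assignment is: h=True, t=False, u=False, n=False, g=False

Verification: With this assignment, all 18 clauses evaluate to true.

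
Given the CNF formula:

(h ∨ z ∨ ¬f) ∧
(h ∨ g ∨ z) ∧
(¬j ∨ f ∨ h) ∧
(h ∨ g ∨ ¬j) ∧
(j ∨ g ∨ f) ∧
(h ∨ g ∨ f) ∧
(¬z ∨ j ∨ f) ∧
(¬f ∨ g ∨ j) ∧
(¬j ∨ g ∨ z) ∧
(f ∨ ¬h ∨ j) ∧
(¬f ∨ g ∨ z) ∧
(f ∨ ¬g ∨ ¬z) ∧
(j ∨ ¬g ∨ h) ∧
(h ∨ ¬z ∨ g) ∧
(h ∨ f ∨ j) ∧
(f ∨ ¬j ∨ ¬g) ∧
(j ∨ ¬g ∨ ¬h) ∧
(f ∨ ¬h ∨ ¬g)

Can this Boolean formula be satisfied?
Yes

Yes, the formula is satisfiable.

One satisfying assignment is: z=True, f=False, g=False, j=True, h=True

Verification: With this assignment, all 18 clauses evaluate to true.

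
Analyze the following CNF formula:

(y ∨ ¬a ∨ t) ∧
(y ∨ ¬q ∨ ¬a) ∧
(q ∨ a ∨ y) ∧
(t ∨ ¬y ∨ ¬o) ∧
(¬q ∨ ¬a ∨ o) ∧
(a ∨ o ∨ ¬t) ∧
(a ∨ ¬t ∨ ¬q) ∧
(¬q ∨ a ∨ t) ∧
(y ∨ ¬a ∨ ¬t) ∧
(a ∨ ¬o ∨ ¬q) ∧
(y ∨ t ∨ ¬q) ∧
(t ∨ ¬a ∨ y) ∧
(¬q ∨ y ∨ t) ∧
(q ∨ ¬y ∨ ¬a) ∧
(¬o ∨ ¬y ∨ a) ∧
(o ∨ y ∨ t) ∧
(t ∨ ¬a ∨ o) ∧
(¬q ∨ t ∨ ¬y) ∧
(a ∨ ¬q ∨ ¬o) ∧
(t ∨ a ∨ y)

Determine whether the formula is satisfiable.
Yes

Yes, the formula is satisfiable.

One satisfying assignment is: a=False, o=False, q=False, t=False, y=True

Verification: With this assignment, all 20 clauses evaluate to true.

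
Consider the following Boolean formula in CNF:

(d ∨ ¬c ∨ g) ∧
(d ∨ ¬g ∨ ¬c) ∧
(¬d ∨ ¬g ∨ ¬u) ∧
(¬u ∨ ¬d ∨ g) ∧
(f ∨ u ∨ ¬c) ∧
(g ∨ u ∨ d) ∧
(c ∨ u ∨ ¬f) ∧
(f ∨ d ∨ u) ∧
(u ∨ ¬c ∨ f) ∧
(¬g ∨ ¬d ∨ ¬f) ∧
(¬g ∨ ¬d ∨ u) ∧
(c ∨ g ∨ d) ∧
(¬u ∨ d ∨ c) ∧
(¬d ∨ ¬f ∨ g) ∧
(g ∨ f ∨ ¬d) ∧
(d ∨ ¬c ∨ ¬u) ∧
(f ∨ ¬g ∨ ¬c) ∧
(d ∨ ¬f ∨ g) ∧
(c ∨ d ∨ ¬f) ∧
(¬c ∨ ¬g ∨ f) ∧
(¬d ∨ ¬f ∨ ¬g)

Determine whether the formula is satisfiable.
No

No, the formula is not satisfiable.

No assignment of truth values to the variables can make all 21 clauses true simultaneously.

The formula is UNSAT (unsatisfiable).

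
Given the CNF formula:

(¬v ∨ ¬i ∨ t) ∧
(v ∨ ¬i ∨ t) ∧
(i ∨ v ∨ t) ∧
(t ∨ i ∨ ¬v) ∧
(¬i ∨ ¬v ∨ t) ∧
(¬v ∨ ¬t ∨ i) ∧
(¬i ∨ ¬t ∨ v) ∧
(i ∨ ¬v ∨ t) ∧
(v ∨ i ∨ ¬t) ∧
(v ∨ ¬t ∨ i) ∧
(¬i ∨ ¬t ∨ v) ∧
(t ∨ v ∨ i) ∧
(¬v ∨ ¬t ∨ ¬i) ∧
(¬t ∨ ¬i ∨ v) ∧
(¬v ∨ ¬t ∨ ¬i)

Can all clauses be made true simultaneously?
No

No, the formula is not satisfiable.

No assignment of truth values to the variables can make all 15 clauses true simultaneously.

The formula is UNSAT (unsatisfiable).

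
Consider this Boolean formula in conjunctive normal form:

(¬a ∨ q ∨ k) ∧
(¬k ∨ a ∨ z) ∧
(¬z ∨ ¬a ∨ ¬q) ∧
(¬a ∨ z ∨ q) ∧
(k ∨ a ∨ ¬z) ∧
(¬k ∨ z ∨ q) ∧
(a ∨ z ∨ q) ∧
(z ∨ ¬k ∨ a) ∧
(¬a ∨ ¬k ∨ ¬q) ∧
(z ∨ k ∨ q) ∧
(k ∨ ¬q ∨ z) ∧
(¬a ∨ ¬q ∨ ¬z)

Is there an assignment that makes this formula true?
Yes

Yes, the formula is satisfiable.

One satisfying assignment is: k=True, a=False, z=True, q=True

Verification: With this assignment, all 12 clauses evaluate to true.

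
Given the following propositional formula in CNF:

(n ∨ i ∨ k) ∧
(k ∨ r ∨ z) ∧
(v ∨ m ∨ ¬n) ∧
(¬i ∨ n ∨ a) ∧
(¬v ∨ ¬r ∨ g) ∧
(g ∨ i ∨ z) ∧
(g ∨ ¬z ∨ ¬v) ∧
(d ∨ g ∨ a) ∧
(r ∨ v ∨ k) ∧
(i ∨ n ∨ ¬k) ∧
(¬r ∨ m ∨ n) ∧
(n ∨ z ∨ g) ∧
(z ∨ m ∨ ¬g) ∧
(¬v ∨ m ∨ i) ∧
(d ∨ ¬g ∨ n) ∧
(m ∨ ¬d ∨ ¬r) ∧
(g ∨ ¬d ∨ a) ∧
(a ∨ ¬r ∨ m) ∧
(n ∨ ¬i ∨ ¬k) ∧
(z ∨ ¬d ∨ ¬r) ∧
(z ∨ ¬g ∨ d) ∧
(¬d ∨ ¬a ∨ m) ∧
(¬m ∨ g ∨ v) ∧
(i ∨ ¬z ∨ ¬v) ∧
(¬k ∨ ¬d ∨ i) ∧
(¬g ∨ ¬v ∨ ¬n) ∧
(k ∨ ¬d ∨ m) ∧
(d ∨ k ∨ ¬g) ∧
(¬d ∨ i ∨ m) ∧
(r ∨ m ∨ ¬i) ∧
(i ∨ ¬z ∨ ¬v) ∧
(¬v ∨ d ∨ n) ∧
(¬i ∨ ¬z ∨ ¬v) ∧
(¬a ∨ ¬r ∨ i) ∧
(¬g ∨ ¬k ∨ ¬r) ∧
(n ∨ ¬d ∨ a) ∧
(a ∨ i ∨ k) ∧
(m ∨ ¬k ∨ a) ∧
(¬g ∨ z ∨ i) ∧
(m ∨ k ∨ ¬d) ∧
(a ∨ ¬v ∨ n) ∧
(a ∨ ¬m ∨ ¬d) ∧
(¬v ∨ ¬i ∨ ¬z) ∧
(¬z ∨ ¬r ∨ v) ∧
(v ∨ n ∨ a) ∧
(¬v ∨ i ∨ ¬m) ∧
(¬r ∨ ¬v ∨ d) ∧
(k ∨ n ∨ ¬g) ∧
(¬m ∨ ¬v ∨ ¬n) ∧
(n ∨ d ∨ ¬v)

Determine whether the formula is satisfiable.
Yes

Yes, the formula is satisfiable.

One satisfying assignment is: g=True, k=True, a=False, i=False, d=False, n=True, z=True, m=True, v=False, r=False

Verification: With this assignment, all 50 clauses evaluate to true.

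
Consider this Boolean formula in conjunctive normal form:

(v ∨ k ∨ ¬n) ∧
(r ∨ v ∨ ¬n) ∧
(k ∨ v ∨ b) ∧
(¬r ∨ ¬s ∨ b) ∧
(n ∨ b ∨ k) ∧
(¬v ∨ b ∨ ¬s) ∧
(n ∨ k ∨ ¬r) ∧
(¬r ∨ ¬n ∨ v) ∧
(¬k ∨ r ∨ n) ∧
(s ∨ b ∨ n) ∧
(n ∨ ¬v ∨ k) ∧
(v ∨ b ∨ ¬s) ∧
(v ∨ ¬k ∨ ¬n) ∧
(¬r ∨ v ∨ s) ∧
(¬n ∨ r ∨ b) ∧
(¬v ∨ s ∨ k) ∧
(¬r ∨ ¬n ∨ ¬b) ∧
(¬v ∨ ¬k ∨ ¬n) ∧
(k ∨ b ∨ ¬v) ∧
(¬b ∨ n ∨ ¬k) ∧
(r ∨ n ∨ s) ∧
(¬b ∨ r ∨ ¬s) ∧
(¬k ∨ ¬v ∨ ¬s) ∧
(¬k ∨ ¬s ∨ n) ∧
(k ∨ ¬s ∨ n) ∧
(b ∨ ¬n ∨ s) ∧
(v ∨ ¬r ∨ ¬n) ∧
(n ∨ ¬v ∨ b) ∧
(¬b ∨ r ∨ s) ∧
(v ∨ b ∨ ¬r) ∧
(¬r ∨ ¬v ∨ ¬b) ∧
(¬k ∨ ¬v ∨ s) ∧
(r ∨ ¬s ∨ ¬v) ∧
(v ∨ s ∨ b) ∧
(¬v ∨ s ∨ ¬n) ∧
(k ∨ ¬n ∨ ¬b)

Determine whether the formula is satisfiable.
No

No, the formula is not satisfiable.

No assignment of truth values to the variables can make all 36 clauses true simultaneously.

The formula is UNSAT (unsatisfiable).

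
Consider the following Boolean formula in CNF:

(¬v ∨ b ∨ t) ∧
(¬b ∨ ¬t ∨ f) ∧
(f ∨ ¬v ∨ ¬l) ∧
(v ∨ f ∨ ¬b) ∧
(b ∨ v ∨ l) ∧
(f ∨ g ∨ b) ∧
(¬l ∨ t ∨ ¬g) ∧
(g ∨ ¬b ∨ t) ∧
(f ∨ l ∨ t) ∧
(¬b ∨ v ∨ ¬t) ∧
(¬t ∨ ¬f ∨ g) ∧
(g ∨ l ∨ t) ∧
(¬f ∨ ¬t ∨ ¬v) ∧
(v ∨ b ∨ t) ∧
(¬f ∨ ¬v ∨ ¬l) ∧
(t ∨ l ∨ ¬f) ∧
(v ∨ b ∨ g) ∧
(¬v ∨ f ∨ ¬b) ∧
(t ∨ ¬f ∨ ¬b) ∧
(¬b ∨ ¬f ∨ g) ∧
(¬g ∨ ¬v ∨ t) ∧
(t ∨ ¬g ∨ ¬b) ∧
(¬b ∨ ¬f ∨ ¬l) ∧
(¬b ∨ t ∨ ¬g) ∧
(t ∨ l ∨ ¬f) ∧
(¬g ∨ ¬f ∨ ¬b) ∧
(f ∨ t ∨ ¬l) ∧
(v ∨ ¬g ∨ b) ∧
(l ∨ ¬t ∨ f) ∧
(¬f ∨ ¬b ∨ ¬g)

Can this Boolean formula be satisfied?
No

No, the formula is not satisfiable.

No assignment of truth values to the variables can make all 30 clauses true simultaneously.

The formula is UNSAT (unsatisfiable).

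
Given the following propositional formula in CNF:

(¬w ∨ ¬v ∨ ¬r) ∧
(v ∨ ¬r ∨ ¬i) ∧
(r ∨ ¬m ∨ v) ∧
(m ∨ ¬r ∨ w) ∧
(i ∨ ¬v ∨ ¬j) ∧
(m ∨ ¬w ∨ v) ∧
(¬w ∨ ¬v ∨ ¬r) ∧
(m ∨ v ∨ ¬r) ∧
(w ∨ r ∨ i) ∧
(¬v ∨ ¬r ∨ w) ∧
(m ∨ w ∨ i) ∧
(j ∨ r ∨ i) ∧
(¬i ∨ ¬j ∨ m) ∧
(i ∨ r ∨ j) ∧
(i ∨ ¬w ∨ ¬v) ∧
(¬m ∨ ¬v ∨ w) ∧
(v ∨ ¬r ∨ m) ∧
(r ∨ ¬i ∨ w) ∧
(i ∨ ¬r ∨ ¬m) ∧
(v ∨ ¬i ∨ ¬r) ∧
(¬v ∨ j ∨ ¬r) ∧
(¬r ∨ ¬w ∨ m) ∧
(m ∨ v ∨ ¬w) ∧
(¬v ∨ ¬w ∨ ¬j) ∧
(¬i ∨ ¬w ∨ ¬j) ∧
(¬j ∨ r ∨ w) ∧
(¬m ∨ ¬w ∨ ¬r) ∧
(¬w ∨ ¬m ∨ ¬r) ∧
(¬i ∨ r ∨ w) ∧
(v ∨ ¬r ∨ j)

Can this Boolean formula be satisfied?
Yes

Yes, the formula is satisfiable.

One satisfying assignment is: v=True, m=False, w=True, r=False, i=True, j=False

Verification: With this assignment, all 30 clauses evaluate to true.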